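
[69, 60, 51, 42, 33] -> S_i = 69 + -9*i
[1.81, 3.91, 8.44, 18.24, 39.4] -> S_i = 1.81*2.16^i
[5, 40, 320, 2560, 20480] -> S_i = 5*8^i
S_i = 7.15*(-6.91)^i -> [7.15, -49.41, 341.4, -2359.07, 16301.15]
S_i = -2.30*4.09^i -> [-2.3, -9.41, -38.47, -157.36, -643.61]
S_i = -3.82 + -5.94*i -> [-3.82, -9.76, -15.7, -21.64, -27.58]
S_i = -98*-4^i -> [-98, 392, -1568, 6272, -25088]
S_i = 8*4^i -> [8, 32, 128, 512, 2048]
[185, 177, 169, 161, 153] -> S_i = 185 + -8*i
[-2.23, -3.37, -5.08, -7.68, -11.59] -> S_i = -2.23*1.51^i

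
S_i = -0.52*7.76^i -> [-0.52, -4.04, -31.31, -242.99, -1885.6]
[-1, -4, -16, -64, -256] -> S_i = -1*4^i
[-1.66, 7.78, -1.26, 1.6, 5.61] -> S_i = Random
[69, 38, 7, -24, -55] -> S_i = 69 + -31*i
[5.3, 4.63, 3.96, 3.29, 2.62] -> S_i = 5.30 + -0.67*i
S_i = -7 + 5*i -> [-7, -2, 3, 8, 13]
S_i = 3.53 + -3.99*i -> [3.53, -0.46, -4.45, -8.44, -12.43]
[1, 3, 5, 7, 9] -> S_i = 1 + 2*i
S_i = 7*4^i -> [7, 28, 112, 448, 1792]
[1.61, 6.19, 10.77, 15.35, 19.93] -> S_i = 1.61 + 4.58*i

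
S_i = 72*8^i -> [72, 576, 4608, 36864, 294912]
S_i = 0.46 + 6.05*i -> [0.46, 6.51, 12.56, 18.61, 24.66]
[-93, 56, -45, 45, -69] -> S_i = Random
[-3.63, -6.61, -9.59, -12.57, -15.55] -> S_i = -3.63 + -2.98*i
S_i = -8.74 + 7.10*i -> [-8.74, -1.64, 5.46, 12.56, 19.66]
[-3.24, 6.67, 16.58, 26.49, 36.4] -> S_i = -3.24 + 9.91*i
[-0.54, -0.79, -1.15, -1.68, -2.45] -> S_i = -0.54*1.46^i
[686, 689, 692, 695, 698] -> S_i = 686 + 3*i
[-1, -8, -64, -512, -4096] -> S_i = -1*8^i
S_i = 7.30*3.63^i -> [7.3, 26.5, 96.19, 349.17, 1267.5]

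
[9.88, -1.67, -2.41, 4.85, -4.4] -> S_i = Random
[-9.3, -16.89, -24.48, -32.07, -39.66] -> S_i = -9.30 + -7.59*i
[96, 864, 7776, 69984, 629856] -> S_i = 96*9^i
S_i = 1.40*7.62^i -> [1.4, 10.67, 81.29, 619.43, 4720.06]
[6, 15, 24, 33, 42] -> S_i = 6 + 9*i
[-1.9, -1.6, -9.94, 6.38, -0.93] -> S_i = Random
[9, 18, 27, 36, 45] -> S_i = 9 + 9*i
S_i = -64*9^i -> [-64, -576, -5184, -46656, -419904]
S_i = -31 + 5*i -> [-31, -26, -21, -16, -11]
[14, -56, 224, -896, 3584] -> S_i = 14*-4^i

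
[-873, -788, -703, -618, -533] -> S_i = -873 + 85*i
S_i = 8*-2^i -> [8, -16, 32, -64, 128]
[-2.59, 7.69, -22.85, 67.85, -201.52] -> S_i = -2.59*(-2.97)^i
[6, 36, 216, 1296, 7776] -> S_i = 6*6^i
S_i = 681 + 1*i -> [681, 682, 683, 684, 685]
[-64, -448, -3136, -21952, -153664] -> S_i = -64*7^i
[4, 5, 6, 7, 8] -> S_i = 4 + 1*i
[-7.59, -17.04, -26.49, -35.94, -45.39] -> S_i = -7.59 + -9.45*i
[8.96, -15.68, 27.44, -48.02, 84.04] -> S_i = 8.96*(-1.75)^i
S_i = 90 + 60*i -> [90, 150, 210, 270, 330]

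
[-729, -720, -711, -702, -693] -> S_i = -729 + 9*i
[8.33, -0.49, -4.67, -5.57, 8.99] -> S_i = Random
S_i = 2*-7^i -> [2, -14, 98, -686, 4802]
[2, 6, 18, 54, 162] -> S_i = 2*3^i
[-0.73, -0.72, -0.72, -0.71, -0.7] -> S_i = -0.73*0.99^i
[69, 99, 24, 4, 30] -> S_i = Random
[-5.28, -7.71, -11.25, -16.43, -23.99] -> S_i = -5.28*1.46^i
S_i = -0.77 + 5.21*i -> [-0.77, 4.44, 9.65, 14.86, 20.07]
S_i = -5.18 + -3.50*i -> [-5.18, -8.68, -12.18, -15.68, -19.18]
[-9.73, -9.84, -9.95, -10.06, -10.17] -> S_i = -9.73 + -0.11*i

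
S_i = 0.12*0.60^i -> [0.12, 0.07, 0.04, 0.03, 0.02]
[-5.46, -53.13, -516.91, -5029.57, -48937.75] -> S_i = -5.46*9.73^i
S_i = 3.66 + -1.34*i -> [3.66, 2.32, 0.98, -0.36, -1.7]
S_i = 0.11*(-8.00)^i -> [0.11, -0.88, 7.04, -56.32, 450.56]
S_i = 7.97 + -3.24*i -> [7.97, 4.73, 1.49, -1.75, -4.99]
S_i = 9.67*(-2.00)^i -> [9.67, -19.34, 38.68, -77.36, 154.72]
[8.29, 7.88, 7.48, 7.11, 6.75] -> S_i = 8.29*0.95^i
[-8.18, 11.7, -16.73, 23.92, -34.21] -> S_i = -8.18*(-1.43)^i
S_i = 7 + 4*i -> [7, 11, 15, 19, 23]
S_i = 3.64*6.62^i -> [3.64, 24.1, 159.52, 1056.03, 6990.9]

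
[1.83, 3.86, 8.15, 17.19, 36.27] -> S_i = 1.83*2.11^i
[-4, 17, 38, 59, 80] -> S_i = -4 + 21*i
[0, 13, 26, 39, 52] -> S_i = 0 + 13*i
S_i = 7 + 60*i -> [7, 67, 127, 187, 247]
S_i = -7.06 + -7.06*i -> [-7.06, -14.12, -21.18, -28.24, -35.3]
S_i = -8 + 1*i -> [-8, -7, -6, -5, -4]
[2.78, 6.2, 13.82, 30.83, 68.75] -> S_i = 2.78*2.23^i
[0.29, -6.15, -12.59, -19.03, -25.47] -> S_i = 0.29 + -6.44*i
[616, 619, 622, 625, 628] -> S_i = 616 + 3*i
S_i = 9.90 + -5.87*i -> [9.9, 4.03, -1.84, -7.71, -13.58]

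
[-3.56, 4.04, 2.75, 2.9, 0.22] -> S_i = Random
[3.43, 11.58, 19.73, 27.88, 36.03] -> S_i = 3.43 + 8.15*i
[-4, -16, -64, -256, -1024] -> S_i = -4*4^i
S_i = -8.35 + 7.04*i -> [-8.35, -1.31, 5.73, 12.77, 19.81]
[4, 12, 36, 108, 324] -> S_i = 4*3^i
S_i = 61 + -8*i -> [61, 53, 45, 37, 29]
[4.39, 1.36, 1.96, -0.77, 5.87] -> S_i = Random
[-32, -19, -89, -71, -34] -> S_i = Random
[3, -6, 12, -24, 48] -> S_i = 3*-2^i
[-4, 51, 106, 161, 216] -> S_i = -4 + 55*i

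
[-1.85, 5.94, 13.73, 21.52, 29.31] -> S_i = -1.85 + 7.79*i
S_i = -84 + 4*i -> [-84, -80, -76, -72, -68]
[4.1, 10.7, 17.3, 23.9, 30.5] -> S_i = 4.10 + 6.60*i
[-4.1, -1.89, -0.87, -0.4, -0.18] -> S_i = -4.10*0.46^i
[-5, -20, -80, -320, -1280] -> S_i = -5*4^i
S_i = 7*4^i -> [7, 28, 112, 448, 1792]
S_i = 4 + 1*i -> [4, 5, 6, 7, 8]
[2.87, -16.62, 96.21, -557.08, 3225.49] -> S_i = 2.87*(-5.79)^i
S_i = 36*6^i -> [36, 216, 1296, 7776, 46656]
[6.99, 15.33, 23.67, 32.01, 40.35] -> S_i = 6.99 + 8.34*i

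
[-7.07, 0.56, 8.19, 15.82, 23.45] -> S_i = -7.07 + 7.63*i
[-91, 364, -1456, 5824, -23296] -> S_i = -91*-4^i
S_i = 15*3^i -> [15, 45, 135, 405, 1215]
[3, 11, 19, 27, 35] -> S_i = 3 + 8*i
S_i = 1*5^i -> [1, 5, 25, 125, 625]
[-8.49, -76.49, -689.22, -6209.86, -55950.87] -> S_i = -8.49*9.01^i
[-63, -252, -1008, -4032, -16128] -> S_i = -63*4^i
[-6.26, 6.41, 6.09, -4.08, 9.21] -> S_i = Random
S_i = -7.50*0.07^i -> [-7.5, -0.52, -0.04, -0.0, -0.0]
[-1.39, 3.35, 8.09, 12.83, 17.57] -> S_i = -1.39 + 4.74*i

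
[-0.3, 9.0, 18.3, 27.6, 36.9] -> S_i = -0.30 + 9.30*i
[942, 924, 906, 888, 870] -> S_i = 942 + -18*i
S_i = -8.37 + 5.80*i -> [-8.37, -2.57, 3.23, 9.03, 14.83]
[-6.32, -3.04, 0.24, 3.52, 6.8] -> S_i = -6.32 + 3.28*i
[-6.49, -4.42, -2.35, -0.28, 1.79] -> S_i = -6.49 + 2.07*i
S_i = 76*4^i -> [76, 304, 1216, 4864, 19456]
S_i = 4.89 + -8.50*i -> [4.89, -3.61, -12.11, -20.61, -29.11]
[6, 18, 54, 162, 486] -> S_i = 6*3^i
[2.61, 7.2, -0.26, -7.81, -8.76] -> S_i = Random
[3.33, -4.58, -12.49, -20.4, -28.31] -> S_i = 3.33 + -7.91*i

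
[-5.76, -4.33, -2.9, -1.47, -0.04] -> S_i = -5.76 + 1.43*i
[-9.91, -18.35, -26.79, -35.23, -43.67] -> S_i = -9.91 + -8.44*i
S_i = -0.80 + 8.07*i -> [-0.8, 7.27, 15.34, 23.41, 31.48]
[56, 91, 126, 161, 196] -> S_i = 56 + 35*i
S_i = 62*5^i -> [62, 310, 1550, 7750, 38750]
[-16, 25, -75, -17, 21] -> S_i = Random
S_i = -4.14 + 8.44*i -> [-4.14, 4.3, 12.74, 21.18, 29.62]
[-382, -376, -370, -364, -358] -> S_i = -382 + 6*i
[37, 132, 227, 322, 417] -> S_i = 37 + 95*i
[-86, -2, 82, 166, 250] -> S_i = -86 + 84*i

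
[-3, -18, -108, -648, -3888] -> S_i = -3*6^i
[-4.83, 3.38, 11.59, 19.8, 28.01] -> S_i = -4.83 + 8.21*i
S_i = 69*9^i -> [69, 621, 5589, 50301, 452709]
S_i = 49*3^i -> [49, 147, 441, 1323, 3969]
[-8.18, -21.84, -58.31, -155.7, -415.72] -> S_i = -8.18*2.67^i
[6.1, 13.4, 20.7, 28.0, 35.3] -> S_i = 6.10 + 7.30*i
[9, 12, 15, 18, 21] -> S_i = 9 + 3*i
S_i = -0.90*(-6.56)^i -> [-0.9, 5.9, -38.73, 254.07, -1666.7]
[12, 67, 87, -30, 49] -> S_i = Random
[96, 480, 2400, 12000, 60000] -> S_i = 96*5^i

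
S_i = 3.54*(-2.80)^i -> [3.54, -9.91, 27.75, -77.71, 217.59]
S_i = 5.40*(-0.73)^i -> [5.4, -3.94, 2.88, -2.1, 1.53]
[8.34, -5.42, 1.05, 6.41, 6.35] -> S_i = Random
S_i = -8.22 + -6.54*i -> [-8.22, -14.76, -21.3, -27.84, -34.38]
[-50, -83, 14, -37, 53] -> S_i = Random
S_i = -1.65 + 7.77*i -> [-1.65, 6.12, 13.89, 21.66, 29.43]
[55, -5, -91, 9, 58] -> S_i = Random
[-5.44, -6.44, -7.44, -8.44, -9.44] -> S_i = -5.44 + -1.00*i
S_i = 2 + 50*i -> [2, 52, 102, 152, 202]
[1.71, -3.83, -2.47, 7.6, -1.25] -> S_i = Random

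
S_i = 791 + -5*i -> [791, 786, 781, 776, 771]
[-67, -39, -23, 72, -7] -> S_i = Random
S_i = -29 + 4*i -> [-29, -25, -21, -17, -13]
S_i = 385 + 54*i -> [385, 439, 493, 547, 601]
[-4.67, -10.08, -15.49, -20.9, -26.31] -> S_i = -4.67 + -5.41*i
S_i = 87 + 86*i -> [87, 173, 259, 345, 431]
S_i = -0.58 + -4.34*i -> [-0.58, -4.92, -9.26, -13.6, -17.94]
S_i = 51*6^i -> [51, 306, 1836, 11016, 66096]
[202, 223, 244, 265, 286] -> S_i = 202 + 21*i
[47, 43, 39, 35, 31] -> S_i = 47 + -4*i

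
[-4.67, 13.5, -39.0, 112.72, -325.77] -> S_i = -4.67*(-2.89)^i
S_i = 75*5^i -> [75, 375, 1875, 9375, 46875]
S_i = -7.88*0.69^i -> [-7.88, -5.44, -3.75, -2.59, -1.79]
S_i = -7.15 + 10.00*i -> [-7.15, 2.85, 12.85, 22.85, 32.85]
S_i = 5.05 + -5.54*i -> [5.05, -0.49, -6.03, -11.57, -17.11]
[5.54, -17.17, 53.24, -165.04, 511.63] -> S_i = 5.54*(-3.10)^i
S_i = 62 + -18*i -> [62, 44, 26, 8, -10]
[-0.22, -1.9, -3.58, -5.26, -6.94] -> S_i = -0.22 + -1.68*i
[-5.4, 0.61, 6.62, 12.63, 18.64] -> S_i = -5.40 + 6.01*i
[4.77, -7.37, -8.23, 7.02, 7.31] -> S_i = Random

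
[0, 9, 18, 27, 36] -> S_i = 0 + 9*i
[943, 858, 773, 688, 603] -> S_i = 943 + -85*i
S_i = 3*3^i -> [3, 9, 27, 81, 243]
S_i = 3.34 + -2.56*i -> [3.34, 0.78, -1.78, -4.34, -6.9]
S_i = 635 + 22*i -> [635, 657, 679, 701, 723]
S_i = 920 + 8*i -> [920, 928, 936, 944, 952]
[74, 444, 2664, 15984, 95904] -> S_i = 74*6^i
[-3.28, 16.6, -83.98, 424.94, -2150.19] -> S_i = -3.28*(-5.06)^i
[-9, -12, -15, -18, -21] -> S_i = -9 + -3*i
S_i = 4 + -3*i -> [4, 1, -2, -5, -8]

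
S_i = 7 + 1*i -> [7, 8, 9, 10, 11]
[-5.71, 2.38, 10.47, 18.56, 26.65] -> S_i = -5.71 + 8.09*i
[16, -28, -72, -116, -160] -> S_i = 16 + -44*i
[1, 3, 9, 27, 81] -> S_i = 1*3^i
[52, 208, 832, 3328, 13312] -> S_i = 52*4^i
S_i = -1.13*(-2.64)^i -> [-1.13, 2.98, -7.88, 20.79, -54.89]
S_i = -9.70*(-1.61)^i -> [-9.7, 15.62, -25.14, 40.48, -65.17]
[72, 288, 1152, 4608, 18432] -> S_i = 72*4^i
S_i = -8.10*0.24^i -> [-8.1, -1.94, -0.47, -0.11, -0.03]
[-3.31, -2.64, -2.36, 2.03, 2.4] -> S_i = Random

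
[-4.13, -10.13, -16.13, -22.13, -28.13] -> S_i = -4.13 + -6.00*i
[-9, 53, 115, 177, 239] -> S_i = -9 + 62*i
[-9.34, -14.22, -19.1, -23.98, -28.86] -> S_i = -9.34 + -4.88*i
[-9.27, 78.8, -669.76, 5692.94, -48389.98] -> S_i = -9.27*(-8.50)^i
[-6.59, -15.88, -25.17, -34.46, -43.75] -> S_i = -6.59 + -9.29*i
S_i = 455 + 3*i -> [455, 458, 461, 464, 467]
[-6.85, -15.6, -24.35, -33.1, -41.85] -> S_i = -6.85 + -8.75*i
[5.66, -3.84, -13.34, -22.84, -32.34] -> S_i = 5.66 + -9.50*i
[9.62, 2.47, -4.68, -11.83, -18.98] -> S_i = 9.62 + -7.15*i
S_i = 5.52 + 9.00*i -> [5.52, 14.52, 23.52, 32.52, 41.52]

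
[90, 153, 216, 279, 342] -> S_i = 90 + 63*i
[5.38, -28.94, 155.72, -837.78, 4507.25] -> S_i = 5.38*(-5.38)^i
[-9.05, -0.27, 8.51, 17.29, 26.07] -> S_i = -9.05 + 8.78*i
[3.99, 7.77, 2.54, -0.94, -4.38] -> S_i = Random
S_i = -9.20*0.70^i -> [-9.2, -6.44, -4.51, -3.16, -2.21]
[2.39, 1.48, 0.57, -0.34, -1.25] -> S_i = 2.39 + -0.91*i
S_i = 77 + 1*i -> [77, 78, 79, 80, 81]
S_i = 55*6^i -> [55, 330, 1980, 11880, 71280]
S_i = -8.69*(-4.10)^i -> [-8.69, 35.63, -146.08, 598.92, -2455.59]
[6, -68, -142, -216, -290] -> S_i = 6 + -74*i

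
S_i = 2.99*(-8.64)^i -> [2.99, -25.83, 223.2, -1928.47, 16661.96]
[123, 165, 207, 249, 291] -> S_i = 123 + 42*i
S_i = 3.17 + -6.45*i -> [3.17, -3.28, -9.73, -16.18, -22.63]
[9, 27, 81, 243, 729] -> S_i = 9*3^i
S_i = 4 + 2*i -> [4, 6, 8, 10, 12]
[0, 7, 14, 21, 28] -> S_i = 0 + 7*i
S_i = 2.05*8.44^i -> [2.05, 17.3, 146.03, 1232.48, 10402.16]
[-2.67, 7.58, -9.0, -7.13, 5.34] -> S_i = Random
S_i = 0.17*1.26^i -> [0.17, 0.21, 0.27, 0.34, 0.43]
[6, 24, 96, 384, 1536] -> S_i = 6*4^i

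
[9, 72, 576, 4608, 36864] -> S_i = 9*8^i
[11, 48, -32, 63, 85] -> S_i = Random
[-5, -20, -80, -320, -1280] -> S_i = -5*4^i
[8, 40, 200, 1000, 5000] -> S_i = 8*5^i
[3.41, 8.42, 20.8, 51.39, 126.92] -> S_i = 3.41*2.47^i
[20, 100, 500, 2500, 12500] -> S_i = 20*5^i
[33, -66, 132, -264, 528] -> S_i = 33*-2^i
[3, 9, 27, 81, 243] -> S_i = 3*3^i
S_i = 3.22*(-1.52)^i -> [3.22, -4.89, 7.44, -11.31, 17.19]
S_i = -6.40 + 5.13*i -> [-6.4, -1.27, 3.86, 8.99, 14.12]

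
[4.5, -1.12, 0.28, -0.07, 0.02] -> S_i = 4.50*(-0.25)^i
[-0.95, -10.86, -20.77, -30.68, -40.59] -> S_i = -0.95 + -9.91*i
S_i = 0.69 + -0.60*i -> [0.69, 0.09, -0.51, -1.11, -1.71]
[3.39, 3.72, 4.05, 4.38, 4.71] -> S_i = 3.39 + 0.33*i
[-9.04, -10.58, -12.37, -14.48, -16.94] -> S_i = -9.04*1.17^i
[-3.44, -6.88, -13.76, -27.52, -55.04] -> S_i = -3.44*2.00^i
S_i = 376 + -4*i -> [376, 372, 368, 364, 360]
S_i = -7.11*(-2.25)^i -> [-7.11, 16.0, -35.99, 80.99, -182.22]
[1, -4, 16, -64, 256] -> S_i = 1*-4^i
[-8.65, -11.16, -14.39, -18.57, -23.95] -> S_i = -8.65*1.29^i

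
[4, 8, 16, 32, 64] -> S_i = 4*2^i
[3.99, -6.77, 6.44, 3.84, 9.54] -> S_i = Random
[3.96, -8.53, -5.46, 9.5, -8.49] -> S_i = Random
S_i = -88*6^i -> [-88, -528, -3168, -19008, -114048]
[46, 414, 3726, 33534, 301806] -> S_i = 46*9^i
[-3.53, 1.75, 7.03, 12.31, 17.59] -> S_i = -3.53 + 5.28*i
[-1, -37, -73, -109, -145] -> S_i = -1 + -36*i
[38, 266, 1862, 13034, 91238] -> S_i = 38*7^i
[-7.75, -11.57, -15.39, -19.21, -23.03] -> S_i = -7.75 + -3.82*i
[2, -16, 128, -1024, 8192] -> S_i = 2*-8^i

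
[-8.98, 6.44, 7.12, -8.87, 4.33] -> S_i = Random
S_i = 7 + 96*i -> [7, 103, 199, 295, 391]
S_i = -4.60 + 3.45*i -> [-4.6, -1.15, 2.3, 5.75, 9.2]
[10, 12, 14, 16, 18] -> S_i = 10 + 2*i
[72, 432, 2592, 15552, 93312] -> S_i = 72*6^i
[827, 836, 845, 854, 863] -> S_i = 827 + 9*i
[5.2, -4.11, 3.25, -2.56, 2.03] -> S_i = 5.20*(-0.79)^i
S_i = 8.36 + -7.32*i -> [8.36, 1.04, -6.28, -13.6, -20.92]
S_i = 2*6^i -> [2, 12, 72, 432, 2592]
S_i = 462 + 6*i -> [462, 468, 474, 480, 486]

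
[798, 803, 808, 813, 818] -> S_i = 798 + 5*i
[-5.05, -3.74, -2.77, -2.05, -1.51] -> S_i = -5.05*0.74^i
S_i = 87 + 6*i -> [87, 93, 99, 105, 111]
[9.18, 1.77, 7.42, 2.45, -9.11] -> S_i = Random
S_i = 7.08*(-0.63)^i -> [7.08, -4.46, 2.81, -1.77, 1.12]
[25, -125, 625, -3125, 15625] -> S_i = 25*-5^i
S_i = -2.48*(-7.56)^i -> [-2.48, 18.75, -141.74, 1071.56, -8101.0]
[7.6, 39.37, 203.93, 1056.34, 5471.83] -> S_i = 7.60*5.18^i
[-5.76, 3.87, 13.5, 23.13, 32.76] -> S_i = -5.76 + 9.63*i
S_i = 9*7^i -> [9, 63, 441, 3087, 21609]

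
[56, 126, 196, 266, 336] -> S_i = 56 + 70*i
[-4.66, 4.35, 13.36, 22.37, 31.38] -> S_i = -4.66 + 9.01*i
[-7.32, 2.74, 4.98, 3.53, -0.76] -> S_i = Random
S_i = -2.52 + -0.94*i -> [-2.52, -3.46, -4.4, -5.34, -6.28]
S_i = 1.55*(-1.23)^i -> [1.55, -1.91, 2.34, -2.88, 3.55]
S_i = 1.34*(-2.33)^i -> [1.34, -3.12, 7.27, -16.95, 39.49]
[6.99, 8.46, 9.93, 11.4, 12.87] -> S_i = 6.99 + 1.47*i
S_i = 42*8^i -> [42, 336, 2688, 21504, 172032]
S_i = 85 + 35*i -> [85, 120, 155, 190, 225]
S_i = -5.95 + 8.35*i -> [-5.95, 2.4, 10.75, 19.1, 27.45]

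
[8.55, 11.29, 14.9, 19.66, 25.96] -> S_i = 8.55*1.32^i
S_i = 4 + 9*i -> [4, 13, 22, 31, 40]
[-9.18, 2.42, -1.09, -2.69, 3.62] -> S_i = Random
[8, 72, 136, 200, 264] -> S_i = 8 + 64*i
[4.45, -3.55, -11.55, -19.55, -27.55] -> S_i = 4.45 + -8.00*i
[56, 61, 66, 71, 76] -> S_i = 56 + 5*i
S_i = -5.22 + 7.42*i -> [-5.22, 2.2, 9.62, 17.04, 24.46]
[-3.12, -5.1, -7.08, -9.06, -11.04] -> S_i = -3.12 + -1.98*i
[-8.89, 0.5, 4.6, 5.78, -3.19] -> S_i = Random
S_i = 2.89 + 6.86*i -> [2.89, 9.75, 16.61, 23.47, 30.33]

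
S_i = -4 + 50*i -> [-4, 46, 96, 146, 196]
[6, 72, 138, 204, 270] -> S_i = 6 + 66*i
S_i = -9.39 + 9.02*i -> [-9.39, -0.37, 8.65, 17.67, 26.69]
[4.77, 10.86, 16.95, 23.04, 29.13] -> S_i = 4.77 + 6.09*i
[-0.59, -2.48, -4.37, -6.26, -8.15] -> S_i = -0.59 + -1.89*i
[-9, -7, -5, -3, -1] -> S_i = -9 + 2*i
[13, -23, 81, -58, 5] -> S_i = Random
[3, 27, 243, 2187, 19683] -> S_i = 3*9^i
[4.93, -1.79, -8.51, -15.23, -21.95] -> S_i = 4.93 + -6.72*i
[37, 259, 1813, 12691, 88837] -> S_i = 37*7^i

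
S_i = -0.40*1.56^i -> [-0.4, -0.62, -0.97, -1.52, -2.37]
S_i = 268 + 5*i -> [268, 273, 278, 283, 288]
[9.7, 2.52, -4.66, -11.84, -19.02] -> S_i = 9.70 + -7.18*i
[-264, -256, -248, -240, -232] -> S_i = -264 + 8*i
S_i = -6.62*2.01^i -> [-6.62, -13.31, -26.75, -53.76, -108.05]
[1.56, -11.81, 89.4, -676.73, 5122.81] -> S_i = 1.56*(-7.57)^i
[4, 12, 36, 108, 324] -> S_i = 4*3^i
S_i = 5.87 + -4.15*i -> [5.87, 1.72, -2.43, -6.58, -10.73]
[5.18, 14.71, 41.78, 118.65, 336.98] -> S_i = 5.18*2.84^i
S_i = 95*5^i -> [95, 475, 2375, 11875, 59375]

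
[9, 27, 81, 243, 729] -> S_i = 9*3^i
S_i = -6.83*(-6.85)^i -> [-6.83, 46.79, -320.48, 2195.29, -15037.75]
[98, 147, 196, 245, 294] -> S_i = 98 + 49*i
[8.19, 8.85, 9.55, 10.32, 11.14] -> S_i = 8.19*1.08^i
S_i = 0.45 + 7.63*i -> [0.45, 8.08, 15.71, 23.34, 30.97]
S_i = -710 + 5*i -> [-710, -705, -700, -695, -690]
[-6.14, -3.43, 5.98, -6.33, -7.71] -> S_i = Random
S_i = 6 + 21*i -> [6, 27, 48, 69, 90]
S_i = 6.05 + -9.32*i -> [6.05, -3.27, -12.59, -21.91, -31.23]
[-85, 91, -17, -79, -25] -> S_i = Random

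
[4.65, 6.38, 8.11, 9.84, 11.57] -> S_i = 4.65 + 1.73*i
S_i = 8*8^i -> [8, 64, 512, 4096, 32768]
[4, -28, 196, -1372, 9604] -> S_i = 4*-7^i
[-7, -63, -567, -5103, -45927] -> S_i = -7*9^i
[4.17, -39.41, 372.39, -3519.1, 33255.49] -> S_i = 4.17*(-9.45)^i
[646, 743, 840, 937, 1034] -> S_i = 646 + 97*i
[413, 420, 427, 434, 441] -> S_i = 413 + 7*i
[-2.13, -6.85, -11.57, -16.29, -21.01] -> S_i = -2.13 + -4.72*i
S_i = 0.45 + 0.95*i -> [0.45, 1.4, 2.35, 3.3, 4.25]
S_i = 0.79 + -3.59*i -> [0.79, -2.8, -6.39, -9.98, -13.57]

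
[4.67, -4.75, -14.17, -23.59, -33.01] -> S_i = 4.67 + -9.42*i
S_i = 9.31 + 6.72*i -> [9.31, 16.03, 22.75, 29.47, 36.19]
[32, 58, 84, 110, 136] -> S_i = 32 + 26*i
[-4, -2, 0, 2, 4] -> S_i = -4 + 2*i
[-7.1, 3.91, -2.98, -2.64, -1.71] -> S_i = Random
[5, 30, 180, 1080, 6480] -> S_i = 5*6^i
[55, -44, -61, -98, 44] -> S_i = Random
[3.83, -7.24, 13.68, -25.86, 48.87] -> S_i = 3.83*(-1.89)^i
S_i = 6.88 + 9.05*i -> [6.88, 15.93, 24.98, 34.03, 43.08]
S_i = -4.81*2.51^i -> [-4.81, -12.07, -30.3, -76.06, -190.91]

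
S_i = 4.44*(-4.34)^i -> [4.44, -19.27, 83.63, -362.95, 1575.22]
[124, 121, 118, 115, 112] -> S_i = 124 + -3*i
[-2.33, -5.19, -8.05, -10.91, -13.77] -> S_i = -2.33 + -2.86*i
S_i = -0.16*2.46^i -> [-0.16, -0.39, -0.97, -2.38, -5.86]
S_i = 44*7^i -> [44, 308, 2156, 15092, 105644]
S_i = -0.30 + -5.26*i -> [-0.3, -5.56, -10.82, -16.08, -21.34]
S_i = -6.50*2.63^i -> [-6.5, -17.1, -44.96, -118.24, -310.98]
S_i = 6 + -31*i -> [6, -25, -56, -87, -118]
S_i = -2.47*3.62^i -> [-2.47, -8.94, -32.37, -117.17, -424.16]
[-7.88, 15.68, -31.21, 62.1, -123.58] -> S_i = -7.88*(-1.99)^i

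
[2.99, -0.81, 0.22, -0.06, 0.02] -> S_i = 2.99*(-0.27)^i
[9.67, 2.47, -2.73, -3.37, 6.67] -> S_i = Random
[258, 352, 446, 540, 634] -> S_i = 258 + 94*i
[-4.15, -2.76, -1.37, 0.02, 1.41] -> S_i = -4.15 + 1.39*i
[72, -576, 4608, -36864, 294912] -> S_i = 72*-8^i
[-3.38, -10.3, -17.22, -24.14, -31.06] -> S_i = -3.38 + -6.92*i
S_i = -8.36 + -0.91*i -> [-8.36, -9.27, -10.18, -11.09, -12.0]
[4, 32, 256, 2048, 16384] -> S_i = 4*8^i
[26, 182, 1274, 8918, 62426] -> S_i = 26*7^i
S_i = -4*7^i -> [-4, -28, -196, -1372, -9604]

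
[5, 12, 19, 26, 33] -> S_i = 5 + 7*i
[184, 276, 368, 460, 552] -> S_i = 184 + 92*i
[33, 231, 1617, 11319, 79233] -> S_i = 33*7^i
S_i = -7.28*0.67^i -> [-7.28, -4.88, -3.27, -2.19, -1.47]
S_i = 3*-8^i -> [3, -24, 192, -1536, 12288]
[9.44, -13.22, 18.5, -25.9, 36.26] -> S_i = 9.44*(-1.40)^i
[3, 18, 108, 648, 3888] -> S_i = 3*6^i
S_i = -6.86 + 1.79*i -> [-6.86, -5.07, -3.28, -1.49, 0.3]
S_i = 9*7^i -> [9, 63, 441, 3087, 21609]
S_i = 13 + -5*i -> [13, 8, 3, -2, -7]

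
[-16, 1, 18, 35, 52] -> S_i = -16 + 17*i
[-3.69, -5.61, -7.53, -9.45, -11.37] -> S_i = -3.69 + -1.92*i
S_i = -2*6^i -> [-2, -12, -72, -432, -2592]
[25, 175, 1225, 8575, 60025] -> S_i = 25*7^i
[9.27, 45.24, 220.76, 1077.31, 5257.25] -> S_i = 9.27*4.88^i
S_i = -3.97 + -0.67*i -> [-3.97, -4.64, -5.31, -5.98, -6.65]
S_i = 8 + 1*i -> [8, 9, 10, 11, 12]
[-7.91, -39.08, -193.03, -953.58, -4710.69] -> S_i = -7.91*4.94^i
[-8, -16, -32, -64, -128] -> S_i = -8*2^i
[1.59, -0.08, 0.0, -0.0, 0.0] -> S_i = 1.59*(-0.05)^i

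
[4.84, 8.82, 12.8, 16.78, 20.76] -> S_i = 4.84 + 3.98*i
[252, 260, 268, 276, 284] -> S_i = 252 + 8*i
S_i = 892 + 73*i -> [892, 965, 1038, 1111, 1184]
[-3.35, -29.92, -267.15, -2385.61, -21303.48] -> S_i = -3.35*8.93^i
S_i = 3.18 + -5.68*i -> [3.18, -2.5, -8.18, -13.86, -19.54]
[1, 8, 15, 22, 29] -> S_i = 1 + 7*i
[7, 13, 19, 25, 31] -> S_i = 7 + 6*i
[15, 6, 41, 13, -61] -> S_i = Random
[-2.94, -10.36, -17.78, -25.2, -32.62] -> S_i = -2.94 + -7.42*i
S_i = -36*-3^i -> [-36, 108, -324, 972, -2916]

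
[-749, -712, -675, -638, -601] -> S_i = -749 + 37*i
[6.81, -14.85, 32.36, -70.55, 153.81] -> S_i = 6.81*(-2.18)^i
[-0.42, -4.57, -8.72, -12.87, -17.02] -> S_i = -0.42 + -4.15*i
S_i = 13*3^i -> [13, 39, 117, 351, 1053]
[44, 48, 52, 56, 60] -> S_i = 44 + 4*i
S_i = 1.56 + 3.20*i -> [1.56, 4.76, 7.96, 11.16, 14.36]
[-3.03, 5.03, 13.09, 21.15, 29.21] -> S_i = -3.03 + 8.06*i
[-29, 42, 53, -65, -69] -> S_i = Random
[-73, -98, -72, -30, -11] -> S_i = Random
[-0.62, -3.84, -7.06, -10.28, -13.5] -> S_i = -0.62 + -3.22*i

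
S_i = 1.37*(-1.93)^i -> [1.37, -2.64, 5.1, -9.85, 19.01]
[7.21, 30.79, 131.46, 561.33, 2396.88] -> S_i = 7.21*4.27^i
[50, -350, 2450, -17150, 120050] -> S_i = 50*-7^i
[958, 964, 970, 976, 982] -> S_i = 958 + 6*i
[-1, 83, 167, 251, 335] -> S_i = -1 + 84*i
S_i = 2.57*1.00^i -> [2.57, 2.57, 2.57, 2.57, 2.57]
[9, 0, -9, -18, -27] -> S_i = 9 + -9*i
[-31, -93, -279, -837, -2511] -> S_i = -31*3^i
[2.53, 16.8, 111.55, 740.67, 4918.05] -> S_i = 2.53*6.64^i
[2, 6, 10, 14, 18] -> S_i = 2 + 4*i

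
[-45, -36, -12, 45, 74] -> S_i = Random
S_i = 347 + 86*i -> [347, 433, 519, 605, 691]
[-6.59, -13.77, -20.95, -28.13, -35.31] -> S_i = -6.59 + -7.18*i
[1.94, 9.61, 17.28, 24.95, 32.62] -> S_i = 1.94 + 7.67*i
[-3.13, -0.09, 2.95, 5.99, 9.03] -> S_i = -3.13 + 3.04*i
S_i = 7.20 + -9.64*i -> [7.2, -2.44, -12.08, -21.72, -31.36]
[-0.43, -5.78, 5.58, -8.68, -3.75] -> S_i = Random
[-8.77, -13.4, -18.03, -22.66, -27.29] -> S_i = -8.77 + -4.63*i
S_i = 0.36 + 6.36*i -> [0.36, 6.72, 13.08, 19.44, 25.8]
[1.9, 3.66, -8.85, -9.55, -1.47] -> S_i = Random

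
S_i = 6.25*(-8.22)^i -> [6.25, -51.38, 422.3, -3471.33, 28534.3]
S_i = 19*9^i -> [19, 171, 1539, 13851, 124659]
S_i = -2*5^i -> [-2, -10, -50, -250, -1250]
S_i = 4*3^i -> [4, 12, 36, 108, 324]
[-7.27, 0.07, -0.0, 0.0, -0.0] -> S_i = -7.27*(-0.01)^i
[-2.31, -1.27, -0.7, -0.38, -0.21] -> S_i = -2.31*0.55^i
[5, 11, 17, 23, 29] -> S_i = 5 + 6*i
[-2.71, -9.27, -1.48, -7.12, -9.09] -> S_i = Random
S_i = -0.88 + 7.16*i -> [-0.88, 6.28, 13.44, 20.6, 27.76]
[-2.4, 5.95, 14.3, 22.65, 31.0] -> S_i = -2.40 + 8.35*i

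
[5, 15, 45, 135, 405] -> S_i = 5*3^i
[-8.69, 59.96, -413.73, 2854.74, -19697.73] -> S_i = -8.69*(-6.90)^i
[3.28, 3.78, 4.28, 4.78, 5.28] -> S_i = 3.28 + 0.50*i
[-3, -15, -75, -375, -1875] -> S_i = -3*5^i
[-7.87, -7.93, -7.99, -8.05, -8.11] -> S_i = -7.87 + -0.06*i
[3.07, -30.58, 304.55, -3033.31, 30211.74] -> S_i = 3.07*(-9.96)^i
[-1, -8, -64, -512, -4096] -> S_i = -1*8^i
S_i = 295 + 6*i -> [295, 301, 307, 313, 319]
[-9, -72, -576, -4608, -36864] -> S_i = -9*8^i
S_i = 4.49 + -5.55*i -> [4.49, -1.06, -6.61, -12.16, -17.71]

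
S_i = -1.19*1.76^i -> [-1.19, -2.09, -3.69, -6.49, -11.42]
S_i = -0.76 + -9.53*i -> [-0.76, -10.29, -19.82, -29.35, -38.88]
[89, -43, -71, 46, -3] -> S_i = Random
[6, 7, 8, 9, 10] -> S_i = 6 + 1*i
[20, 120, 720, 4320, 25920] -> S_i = 20*6^i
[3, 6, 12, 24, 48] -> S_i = 3*2^i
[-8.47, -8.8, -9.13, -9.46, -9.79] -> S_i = -8.47 + -0.33*i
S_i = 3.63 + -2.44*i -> [3.63, 1.19, -1.25, -3.69, -6.13]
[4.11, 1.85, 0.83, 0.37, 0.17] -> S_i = 4.11*0.45^i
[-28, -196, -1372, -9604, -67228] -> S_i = -28*7^i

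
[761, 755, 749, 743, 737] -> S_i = 761 + -6*i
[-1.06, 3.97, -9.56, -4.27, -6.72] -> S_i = Random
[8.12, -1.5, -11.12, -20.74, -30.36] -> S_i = 8.12 + -9.62*i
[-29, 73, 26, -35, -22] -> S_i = Random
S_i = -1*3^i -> [-1, -3, -9, -27, -81]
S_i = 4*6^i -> [4, 24, 144, 864, 5184]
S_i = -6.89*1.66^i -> [-6.89, -11.44, -18.99, -31.52, -52.32]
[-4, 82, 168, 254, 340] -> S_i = -4 + 86*i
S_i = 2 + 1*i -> [2, 3, 4, 5, 6]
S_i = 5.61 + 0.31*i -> [5.61, 5.92, 6.23, 6.54, 6.85]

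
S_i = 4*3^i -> [4, 12, 36, 108, 324]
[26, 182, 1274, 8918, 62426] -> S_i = 26*7^i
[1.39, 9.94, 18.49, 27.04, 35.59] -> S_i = 1.39 + 8.55*i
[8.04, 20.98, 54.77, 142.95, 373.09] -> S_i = 8.04*2.61^i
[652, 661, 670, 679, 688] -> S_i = 652 + 9*i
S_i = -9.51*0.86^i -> [-9.51, -8.18, -7.03, -6.05, -5.2]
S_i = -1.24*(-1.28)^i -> [-1.24, 1.59, -2.03, 2.6, -3.33]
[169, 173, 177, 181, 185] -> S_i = 169 + 4*i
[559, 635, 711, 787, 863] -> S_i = 559 + 76*i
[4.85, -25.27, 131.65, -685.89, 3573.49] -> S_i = 4.85*(-5.21)^i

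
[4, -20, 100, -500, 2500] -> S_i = 4*-5^i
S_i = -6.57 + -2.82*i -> [-6.57, -9.39, -12.21, -15.03, -17.85]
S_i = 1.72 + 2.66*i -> [1.72, 4.38, 7.04, 9.7, 12.36]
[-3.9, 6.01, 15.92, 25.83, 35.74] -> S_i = -3.90 + 9.91*i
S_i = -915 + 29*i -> [-915, -886, -857, -828, -799]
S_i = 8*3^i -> [8, 24, 72, 216, 648]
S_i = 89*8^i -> [89, 712, 5696, 45568, 364544]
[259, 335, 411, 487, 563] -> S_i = 259 + 76*i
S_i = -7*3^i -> [-7, -21, -63, -189, -567]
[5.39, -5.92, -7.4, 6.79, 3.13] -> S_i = Random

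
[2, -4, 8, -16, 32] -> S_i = 2*-2^i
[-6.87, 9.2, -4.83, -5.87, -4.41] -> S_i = Random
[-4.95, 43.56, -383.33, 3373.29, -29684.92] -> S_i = -4.95*(-8.80)^i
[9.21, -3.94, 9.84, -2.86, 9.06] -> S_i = Random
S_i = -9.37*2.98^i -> [-9.37, -27.92, -83.21, -247.96, -738.93]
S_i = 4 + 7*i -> [4, 11, 18, 25, 32]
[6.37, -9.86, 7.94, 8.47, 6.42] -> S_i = Random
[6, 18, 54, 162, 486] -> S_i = 6*3^i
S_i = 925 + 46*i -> [925, 971, 1017, 1063, 1109]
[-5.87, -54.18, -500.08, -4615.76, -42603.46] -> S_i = -5.87*9.23^i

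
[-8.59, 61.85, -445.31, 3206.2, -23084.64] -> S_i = -8.59*(-7.20)^i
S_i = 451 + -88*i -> [451, 363, 275, 187, 99]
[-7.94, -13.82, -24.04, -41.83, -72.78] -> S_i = -7.94*1.74^i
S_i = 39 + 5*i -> [39, 44, 49, 54, 59]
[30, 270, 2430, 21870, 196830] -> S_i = 30*9^i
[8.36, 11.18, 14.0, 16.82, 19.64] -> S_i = 8.36 + 2.82*i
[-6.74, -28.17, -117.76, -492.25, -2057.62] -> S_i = -6.74*4.18^i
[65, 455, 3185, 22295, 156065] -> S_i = 65*7^i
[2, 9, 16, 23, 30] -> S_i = 2 + 7*i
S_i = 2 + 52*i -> [2, 54, 106, 158, 210]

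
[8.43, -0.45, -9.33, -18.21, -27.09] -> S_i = 8.43 + -8.88*i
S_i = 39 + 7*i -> [39, 46, 53, 60, 67]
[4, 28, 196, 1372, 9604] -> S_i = 4*7^i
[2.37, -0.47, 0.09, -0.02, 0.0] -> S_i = 2.37*(-0.20)^i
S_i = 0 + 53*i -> [0, 53, 106, 159, 212]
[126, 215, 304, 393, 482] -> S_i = 126 + 89*i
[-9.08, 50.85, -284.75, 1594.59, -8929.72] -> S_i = -9.08*(-5.60)^i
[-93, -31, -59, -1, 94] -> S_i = Random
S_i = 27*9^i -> [27, 243, 2187, 19683, 177147]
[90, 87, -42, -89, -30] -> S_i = Random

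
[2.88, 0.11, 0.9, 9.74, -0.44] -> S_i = Random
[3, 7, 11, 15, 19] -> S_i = 3 + 4*i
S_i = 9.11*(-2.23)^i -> [9.11, -20.32, 45.3, -101.03, 225.29]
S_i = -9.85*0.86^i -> [-9.85, -8.47, -7.29, -6.27, -5.39]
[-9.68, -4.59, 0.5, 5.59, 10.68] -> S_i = -9.68 + 5.09*i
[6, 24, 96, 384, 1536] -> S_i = 6*4^i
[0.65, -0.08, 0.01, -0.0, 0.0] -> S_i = 0.65*(-0.13)^i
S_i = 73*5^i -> [73, 365, 1825, 9125, 45625]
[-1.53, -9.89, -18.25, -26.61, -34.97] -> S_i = -1.53 + -8.36*i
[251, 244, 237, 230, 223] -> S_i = 251 + -7*i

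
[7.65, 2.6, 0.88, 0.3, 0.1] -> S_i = 7.65*0.34^i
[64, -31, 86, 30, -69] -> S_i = Random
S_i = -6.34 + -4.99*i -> [-6.34, -11.33, -16.32, -21.31, -26.3]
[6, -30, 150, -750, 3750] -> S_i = 6*-5^i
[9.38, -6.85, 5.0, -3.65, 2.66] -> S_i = 9.38*(-0.73)^i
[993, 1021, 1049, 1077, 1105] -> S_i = 993 + 28*i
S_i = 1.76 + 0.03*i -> [1.76, 1.79, 1.82, 1.85, 1.88]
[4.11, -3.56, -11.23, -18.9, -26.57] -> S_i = 4.11 + -7.67*i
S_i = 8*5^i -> [8, 40, 200, 1000, 5000]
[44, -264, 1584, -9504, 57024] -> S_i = 44*-6^i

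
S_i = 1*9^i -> [1, 9, 81, 729, 6561]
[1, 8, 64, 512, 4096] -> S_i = 1*8^i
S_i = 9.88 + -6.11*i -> [9.88, 3.77, -2.34, -8.45, -14.56]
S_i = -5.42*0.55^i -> [-5.42, -2.98, -1.64, -0.9, -0.5]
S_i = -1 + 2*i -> [-1, 1, 3, 5, 7]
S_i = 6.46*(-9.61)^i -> [6.46, -62.08, 596.59, -5733.27, 55096.76]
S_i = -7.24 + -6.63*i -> [-7.24, -13.87, -20.5, -27.13, -33.76]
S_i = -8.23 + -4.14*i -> [-8.23, -12.37, -16.51, -20.65, -24.79]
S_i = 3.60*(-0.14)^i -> [3.6, -0.5, 0.07, -0.01, 0.0]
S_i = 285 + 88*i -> [285, 373, 461, 549, 637]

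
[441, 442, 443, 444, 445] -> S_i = 441 + 1*i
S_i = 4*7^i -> [4, 28, 196, 1372, 9604]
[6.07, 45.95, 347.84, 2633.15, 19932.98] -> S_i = 6.07*7.57^i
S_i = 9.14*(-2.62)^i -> [9.14, -23.95, 62.74, -164.38, 430.68]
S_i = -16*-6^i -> [-16, 96, -576, 3456, -20736]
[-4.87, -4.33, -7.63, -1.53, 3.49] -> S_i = Random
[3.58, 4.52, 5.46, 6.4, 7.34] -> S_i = 3.58 + 0.94*i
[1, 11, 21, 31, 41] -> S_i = 1 + 10*i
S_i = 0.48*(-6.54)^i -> [0.48, -3.14, 20.53, -134.27, 878.12]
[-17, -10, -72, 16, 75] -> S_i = Random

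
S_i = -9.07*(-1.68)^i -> [-9.07, 15.24, -25.6, 43.01, -72.25]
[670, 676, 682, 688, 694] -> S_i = 670 + 6*i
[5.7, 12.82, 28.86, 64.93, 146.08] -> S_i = 5.70*2.25^i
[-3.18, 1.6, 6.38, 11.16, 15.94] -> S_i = -3.18 + 4.78*i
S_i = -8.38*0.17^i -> [-8.38, -1.42, -0.24, -0.04, -0.01]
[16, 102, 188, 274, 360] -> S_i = 16 + 86*i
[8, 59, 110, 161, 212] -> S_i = 8 + 51*i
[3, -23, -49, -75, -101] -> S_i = 3 + -26*i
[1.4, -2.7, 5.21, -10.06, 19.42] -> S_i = 1.40*(-1.93)^i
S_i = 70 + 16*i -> [70, 86, 102, 118, 134]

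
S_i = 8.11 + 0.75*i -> [8.11, 8.86, 9.61, 10.36, 11.11]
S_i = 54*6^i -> [54, 324, 1944, 11664, 69984]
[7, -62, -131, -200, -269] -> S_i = 7 + -69*i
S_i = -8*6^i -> [-8, -48, -288, -1728, -10368]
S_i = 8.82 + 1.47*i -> [8.82, 10.29, 11.76, 13.23, 14.7]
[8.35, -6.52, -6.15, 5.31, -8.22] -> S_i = Random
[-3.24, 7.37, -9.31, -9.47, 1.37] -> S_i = Random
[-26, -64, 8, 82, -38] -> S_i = Random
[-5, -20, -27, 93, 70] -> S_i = Random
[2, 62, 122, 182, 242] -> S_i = 2 + 60*i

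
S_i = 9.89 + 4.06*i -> [9.89, 13.95, 18.01, 22.07, 26.13]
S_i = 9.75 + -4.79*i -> [9.75, 4.96, 0.17, -4.62, -9.41]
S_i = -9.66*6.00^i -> [-9.66, -57.96, -347.76, -2086.56, -12519.36]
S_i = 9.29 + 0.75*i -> [9.29, 10.04, 10.79, 11.54, 12.29]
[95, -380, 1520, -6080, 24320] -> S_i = 95*-4^i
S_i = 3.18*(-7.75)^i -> [3.18, -24.64, 191.0, -1480.24, 11471.86]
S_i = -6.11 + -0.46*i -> [-6.11, -6.57, -7.03, -7.49, -7.95]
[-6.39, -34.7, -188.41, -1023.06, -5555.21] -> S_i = -6.39*5.43^i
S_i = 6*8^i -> [6, 48, 384, 3072, 24576]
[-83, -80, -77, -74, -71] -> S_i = -83 + 3*i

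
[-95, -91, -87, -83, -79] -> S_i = -95 + 4*i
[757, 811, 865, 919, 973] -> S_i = 757 + 54*i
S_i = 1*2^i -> [1, 2, 4, 8, 16]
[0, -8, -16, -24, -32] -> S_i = 0 + -8*i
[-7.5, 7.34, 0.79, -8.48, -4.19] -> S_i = Random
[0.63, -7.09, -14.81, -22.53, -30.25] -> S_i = 0.63 + -7.72*i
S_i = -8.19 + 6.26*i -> [-8.19, -1.93, 4.33, 10.59, 16.85]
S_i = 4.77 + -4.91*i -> [4.77, -0.14, -5.05, -9.96, -14.87]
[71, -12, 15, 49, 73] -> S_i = Random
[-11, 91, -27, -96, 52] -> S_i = Random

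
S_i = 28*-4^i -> [28, -112, 448, -1792, 7168]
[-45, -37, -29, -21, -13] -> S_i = -45 + 8*i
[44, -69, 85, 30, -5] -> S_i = Random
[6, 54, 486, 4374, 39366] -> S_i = 6*9^i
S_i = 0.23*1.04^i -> [0.23, 0.24, 0.25, 0.26, 0.27]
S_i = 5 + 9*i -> [5, 14, 23, 32, 41]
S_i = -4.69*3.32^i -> [-4.69, -15.57, -51.7, -171.63, -569.8]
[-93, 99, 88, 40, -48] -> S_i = Random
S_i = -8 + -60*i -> [-8, -68, -128, -188, -248]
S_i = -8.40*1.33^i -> [-8.4, -11.17, -14.86, -19.76, -26.28]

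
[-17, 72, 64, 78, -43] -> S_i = Random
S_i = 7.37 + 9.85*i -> [7.37, 17.22, 27.07, 36.92, 46.77]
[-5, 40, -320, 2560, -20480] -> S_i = -5*-8^i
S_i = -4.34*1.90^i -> [-4.34, -8.25, -15.67, -29.77, -56.56]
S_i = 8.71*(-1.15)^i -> [8.71, -10.02, 11.52, -13.25, 15.23]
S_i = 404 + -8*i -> [404, 396, 388, 380, 372]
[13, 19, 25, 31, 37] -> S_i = 13 + 6*i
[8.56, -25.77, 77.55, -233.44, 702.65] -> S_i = 8.56*(-3.01)^i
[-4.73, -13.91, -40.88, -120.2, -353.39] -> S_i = -4.73*2.94^i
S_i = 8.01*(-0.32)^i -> [8.01, -2.56, 0.82, -0.26, 0.08]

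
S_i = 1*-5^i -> [1, -5, 25, -125, 625]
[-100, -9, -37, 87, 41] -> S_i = Random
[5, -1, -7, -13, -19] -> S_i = 5 + -6*i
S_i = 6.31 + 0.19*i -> [6.31, 6.5, 6.69, 6.88, 7.07]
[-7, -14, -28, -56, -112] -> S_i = -7*2^i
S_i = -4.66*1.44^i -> [-4.66, -6.71, -9.66, -13.91, -20.04]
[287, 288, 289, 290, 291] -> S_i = 287 + 1*i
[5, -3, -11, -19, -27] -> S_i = 5 + -8*i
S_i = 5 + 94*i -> [5, 99, 193, 287, 381]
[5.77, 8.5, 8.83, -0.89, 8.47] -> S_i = Random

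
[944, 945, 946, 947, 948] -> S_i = 944 + 1*i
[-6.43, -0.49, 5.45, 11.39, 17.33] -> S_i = -6.43 + 5.94*i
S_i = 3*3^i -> [3, 9, 27, 81, 243]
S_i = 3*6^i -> [3, 18, 108, 648, 3888]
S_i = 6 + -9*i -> [6, -3, -12, -21, -30]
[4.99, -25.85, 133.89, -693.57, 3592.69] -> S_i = 4.99*(-5.18)^i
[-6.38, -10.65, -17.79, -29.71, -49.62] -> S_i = -6.38*1.67^i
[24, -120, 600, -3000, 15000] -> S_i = 24*-5^i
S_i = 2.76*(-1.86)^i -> [2.76, -5.13, 9.55, -17.76, 33.03]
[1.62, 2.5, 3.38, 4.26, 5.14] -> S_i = 1.62 + 0.88*i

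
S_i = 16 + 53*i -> [16, 69, 122, 175, 228]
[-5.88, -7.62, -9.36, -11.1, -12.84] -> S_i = -5.88 + -1.74*i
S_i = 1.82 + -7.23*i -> [1.82, -5.41, -12.64, -19.87, -27.1]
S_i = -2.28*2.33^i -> [-2.28, -5.31, -12.38, -28.84, -67.2]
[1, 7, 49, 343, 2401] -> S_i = 1*7^i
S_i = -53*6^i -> [-53, -318, -1908, -11448, -68688]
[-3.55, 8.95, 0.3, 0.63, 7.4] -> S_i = Random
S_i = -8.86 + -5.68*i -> [-8.86, -14.54, -20.22, -25.9, -31.58]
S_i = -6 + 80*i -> [-6, 74, 154, 234, 314]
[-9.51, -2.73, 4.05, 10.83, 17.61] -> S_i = -9.51 + 6.78*i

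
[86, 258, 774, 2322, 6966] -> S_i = 86*3^i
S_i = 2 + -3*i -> [2, -1, -4, -7, -10]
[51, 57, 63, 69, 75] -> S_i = 51 + 6*i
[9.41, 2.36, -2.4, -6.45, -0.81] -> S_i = Random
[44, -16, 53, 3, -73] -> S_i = Random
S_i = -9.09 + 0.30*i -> [-9.09, -8.79, -8.49, -8.19, -7.89]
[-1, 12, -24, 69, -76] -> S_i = Random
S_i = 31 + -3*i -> [31, 28, 25, 22, 19]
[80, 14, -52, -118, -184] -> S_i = 80 + -66*i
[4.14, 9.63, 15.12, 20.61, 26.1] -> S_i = 4.14 + 5.49*i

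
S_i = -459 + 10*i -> [-459, -449, -439, -429, -419]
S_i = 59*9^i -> [59, 531, 4779, 43011, 387099]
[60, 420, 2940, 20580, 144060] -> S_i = 60*7^i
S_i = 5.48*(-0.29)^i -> [5.48, -1.59, 0.46, -0.13, 0.04]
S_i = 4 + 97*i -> [4, 101, 198, 295, 392]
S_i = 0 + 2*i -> [0, 2, 4, 6, 8]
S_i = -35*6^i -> [-35, -210, -1260, -7560, -45360]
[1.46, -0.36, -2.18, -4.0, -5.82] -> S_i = 1.46 + -1.82*i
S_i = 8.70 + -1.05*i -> [8.7, 7.65, 6.6, 5.55, 4.5]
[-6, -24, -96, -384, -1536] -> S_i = -6*4^i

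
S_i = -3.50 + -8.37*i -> [-3.5, -11.87, -20.24, -28.61, -36.98]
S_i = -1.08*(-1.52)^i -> [-1.08, 1.64, -2.5, 3.79, -5.76]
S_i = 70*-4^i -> [70, -280, 1120, -4480, 17920]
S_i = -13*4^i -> [-13, -52, -208, -832, -3328]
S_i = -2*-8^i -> [-2, 16, -128, 1024, -8192]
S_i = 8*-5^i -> [8, -40, 200, -1000, 5000]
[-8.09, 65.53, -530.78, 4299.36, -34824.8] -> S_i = -8.09*(-8.10)^i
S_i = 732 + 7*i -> [732, 739, 746, 753, 760]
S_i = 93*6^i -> [93, 558, 3348, 20088, 120528]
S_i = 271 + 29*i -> [271, 300, 329, 358, 387]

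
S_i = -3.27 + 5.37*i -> [-3.27, 2.1, 7.47, 12.84, 18.21]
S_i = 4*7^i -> [4, 28, 196, 1372, 9604]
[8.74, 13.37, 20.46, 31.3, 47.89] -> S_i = 8.74*1.53^i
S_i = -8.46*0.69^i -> [-8.46, -5.84, -4.03, -2.78, -1.92]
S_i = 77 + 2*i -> [77, 79, 81, 83, 85]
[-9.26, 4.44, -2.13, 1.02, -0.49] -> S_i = -9.26*(-0.48)^i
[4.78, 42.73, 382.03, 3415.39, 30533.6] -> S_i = 4.78*8.94^i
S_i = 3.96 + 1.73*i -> [3.96, 5.69, 7.42, 9.15, 10.88]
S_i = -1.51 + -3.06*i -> [-1.51, -4.57, -7.63, -10.69, -13.75]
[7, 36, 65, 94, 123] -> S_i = 7 + 29*i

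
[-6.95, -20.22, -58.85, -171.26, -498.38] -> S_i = -6.95*2.91^i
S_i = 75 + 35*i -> [75, 110, 145, 180, 215]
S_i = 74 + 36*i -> [74, 110, 146, 182, 218]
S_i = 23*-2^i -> [23, -46, 92, -184, 368]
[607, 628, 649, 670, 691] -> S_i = 607 + 21*i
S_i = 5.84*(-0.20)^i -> [5.84, -1.17, 0.23, -0.05, 0.01]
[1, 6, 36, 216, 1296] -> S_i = 1*6^i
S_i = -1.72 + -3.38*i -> [-1.72, -5.1, -8.48, -11.86, -15.24]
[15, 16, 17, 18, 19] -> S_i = 15 + 1*i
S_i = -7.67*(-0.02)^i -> [-7.67, 0.15, -0.0, 0.0, -0.0]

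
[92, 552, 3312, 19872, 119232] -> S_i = 92*6^i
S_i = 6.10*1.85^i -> [6.1, 11.28, 20.88, 38.62, 71.45]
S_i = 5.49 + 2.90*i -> [5.49, 8.39, 11.29, 14.19, 17.09]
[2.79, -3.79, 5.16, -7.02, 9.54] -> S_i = 2.79*(-1.36)^i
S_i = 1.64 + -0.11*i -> [1.64, 1.53, 1.42, 1.31, 1.2]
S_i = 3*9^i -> [3, 27, 243, 2187, 19683]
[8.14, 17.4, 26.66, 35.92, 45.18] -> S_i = 8.14 + 9.26*i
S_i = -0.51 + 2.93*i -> [-0.51, 2.42, 5.35, 8.28, 11.21]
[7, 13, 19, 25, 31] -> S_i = 7 + 6*i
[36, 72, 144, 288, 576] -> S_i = 36*2^i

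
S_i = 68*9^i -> [68, 612, 5508, 49572, 446148]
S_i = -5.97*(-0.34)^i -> [-5.97, 2.03, -0.69, 0.23, -0.08]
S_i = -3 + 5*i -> [-3, 2, 7, 12, 17]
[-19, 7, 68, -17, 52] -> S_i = Random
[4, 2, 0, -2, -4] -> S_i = 4 + -2*i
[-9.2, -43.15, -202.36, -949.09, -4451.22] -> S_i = -9.20*4.69^i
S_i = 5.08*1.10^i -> [5.08, 5.59, 6.15, 6.76, 7.44]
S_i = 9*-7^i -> [9, -63, 441, -3087, 21609]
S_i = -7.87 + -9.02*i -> [-7.87, -16.89, -25.91, -34.93, -43.95]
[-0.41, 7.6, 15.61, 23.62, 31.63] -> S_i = -0.41 + 8.01*i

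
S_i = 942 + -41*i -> [942, 901, 860, 819, 778]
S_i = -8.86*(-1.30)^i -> [-8.86, 11.52, -14.97, 19.47, -25.31]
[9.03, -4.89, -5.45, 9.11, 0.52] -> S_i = Random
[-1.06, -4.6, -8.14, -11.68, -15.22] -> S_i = -1.06 + -3.54*i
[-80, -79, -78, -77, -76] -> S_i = -80 + 1*i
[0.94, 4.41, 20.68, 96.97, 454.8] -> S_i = 0.94*4.69^i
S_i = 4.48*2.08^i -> [4.48, 9.32, 19.38, 40.32, 83.86]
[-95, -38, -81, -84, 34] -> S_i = Random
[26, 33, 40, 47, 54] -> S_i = 26 + 7*i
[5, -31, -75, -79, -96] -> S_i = Random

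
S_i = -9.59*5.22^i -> [-9.59, -50.06, -261.31, -1364.05, -7120.34]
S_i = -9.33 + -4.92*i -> [-9.33, -14.25, -19.17, -24.09, -29.01]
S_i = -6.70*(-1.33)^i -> [-6.7, 8.91, -11.85, 15.76, -20.96]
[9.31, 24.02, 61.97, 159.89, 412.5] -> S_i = 9.31*2.58^i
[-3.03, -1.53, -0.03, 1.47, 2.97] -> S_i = -3.03 + 1.50*i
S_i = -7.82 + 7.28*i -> [-7.82, -0.54, 6.74, 14.02, 21.3]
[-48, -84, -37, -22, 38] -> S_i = Random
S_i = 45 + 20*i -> [45, 65, 85, 105, 125]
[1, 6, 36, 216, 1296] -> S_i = 1*6^i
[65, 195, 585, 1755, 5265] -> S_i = 65*3^i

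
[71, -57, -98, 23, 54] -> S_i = Random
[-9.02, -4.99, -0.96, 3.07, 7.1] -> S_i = -9.02 + 4.03*i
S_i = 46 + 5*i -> [46, 51, 56, 61, 66]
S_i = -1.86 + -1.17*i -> [-1.86, -3.03, -4.2, -5.37, -6.54]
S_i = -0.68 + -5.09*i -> [-0.68, -5.77, -10.86, -15.95, -21.04]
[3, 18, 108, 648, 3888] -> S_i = 3*6^i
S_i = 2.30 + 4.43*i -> [2.3, 6.73, 11.16, 15.59, 20.02]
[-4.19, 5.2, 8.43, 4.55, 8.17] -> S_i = Random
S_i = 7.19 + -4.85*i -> [7.19, 2.34, -2.51, -7.36, -12.21]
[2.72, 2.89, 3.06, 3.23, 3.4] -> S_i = 2.72 + 0.17*i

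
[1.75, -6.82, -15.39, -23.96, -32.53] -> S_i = 1.75 + -8.57*i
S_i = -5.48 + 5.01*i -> [-5.48, -0.47, 4.54, 9.55, 14.56]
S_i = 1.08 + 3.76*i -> [1.08, 4.84, 8.6, 12.36, 16.12]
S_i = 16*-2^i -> [16, -32, 64, -128, 256]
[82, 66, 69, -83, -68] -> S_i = Random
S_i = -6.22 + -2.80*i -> [-6.22, -9.02, -11.82, -14.62, -17.42]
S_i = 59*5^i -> [59, 295, 1475, 7375, 36875]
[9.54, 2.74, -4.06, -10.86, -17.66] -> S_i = 9.54 + -6.80*i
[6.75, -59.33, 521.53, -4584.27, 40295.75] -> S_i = 6.75*(-8.79)^i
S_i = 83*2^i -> [83, 166, 332, 664, 1328]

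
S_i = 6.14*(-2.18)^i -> [6.14, -13.39, 29.18, -63.61, 138.67]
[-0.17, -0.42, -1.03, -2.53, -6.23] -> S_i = -0.17*2.46^i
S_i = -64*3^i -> [-64, -192, -576, -1728, -5184]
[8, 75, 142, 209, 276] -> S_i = 8 + 67*i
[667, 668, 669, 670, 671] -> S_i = 667 + 1*i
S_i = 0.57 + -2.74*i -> [0.57, -2.17, -4.91, -7.65, -10.39]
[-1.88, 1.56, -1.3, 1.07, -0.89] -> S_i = -1.88*(-0.83)^i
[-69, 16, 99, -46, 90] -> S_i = Random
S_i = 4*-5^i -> [4, -20, 100, -500, 2500]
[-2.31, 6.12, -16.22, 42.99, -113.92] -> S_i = -2.31*(-2.65)^i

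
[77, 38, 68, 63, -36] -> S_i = Random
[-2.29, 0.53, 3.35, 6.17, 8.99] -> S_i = -2.29 + 2.82*i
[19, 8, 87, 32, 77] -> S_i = Random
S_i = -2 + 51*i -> [-2, 49, 100, 151, 202]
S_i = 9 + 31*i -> [9, 40, 71, 102, 133]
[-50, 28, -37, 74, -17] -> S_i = Random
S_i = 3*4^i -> [3, 12, 48, 192, 768]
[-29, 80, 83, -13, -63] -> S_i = Random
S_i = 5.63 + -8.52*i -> [5.63, -2.89, -11.41, -19.93, -28.45]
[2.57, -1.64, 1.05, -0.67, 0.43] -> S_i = 2.57*(-0.64)^i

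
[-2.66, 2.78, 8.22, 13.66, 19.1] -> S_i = -2.66 + 5.44*i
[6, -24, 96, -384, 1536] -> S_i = 6*-4^i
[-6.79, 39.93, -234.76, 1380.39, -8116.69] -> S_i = -6.79*(-5.88)^i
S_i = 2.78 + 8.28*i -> [2.78, 11.06, 19.34, 27.62, 35.9]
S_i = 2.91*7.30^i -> [2.91, 21.24, 155.07, 1132.04, 8263.89]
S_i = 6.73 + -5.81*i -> [6.73, 0.92, -4.89, -10.7, -16.51]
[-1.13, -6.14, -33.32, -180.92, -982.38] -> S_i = -1.13*5.43^i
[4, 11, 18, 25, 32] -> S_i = 4 + 7*i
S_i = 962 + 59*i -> [962, 1021, 1080, 1139, 1198]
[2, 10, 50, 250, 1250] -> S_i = 2*5^i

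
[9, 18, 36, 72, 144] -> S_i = 9*2^i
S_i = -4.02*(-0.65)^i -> [-4.02, 2.61, -1.7, 1.1, -0.72]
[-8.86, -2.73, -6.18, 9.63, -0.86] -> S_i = Random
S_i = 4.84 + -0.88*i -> [4.84, 3.96, 3.08, 2.2, 1.32]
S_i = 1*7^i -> [1, 7, 49, 343, 2401]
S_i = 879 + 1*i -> [879, 880, 881, 882, 883]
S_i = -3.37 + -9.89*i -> [-3.37, -13.26, -23.15, -33.04, -42.93]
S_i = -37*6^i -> [-37, -222, -1332, -7992, -47952]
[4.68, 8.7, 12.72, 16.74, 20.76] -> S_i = 4.68 + 4.02*i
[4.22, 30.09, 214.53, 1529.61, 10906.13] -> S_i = 4.22*7.13^i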